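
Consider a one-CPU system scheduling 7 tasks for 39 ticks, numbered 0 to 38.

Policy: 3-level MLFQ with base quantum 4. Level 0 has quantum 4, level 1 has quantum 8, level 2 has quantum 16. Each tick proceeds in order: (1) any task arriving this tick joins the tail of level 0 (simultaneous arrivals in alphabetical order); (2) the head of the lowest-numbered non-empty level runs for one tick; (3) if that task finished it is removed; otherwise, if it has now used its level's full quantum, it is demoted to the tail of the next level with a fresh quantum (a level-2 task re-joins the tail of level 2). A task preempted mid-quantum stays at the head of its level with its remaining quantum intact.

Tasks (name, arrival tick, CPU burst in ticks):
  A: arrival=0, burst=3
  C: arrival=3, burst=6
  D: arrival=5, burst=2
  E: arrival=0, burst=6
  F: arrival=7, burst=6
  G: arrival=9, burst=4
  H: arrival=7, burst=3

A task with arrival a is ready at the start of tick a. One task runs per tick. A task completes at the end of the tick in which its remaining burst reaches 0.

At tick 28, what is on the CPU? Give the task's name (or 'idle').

running at tick 28 = F

t=0: L0/L1/L2 = AE/-/- → run A
t=1: L0/L1/L2 = AE/-/- → run A
t=2: L0/L1/L2 = AE/-/- → run A
t=3: L0/L1/L2 = EC/-/- → run E
t=4: L0/L1/L2 = EC/-/- → run E
t=5: L0/L1/L2 = ECD/-/- → run E
t=6: L0/L1/L2 = ECD/-/- → run E
t=7: L0/L1/L2 = CDFH/E/- → run C
t=8: L0/L1/L2 = CDFH/E/- → run C
t=9: L0/L1/L2 = CDFHG/E/- → run C
t=10: L0/L1/L2 = CDFHG/E/- → run C
t=11: L0/L1/L2 = DFHG/EC/- → run D
t=12: L0/L1/L2 = DFHG/EC/- → run D
t=13: L0/L1/L2 = FHG/EC/- → run F
t=14: L0/L1/L2 = FHG/EC/- → run F
t=15: L0/L1/L2 = FHG/EC/- → run F
t=16: L0/L1/L2 = FHG/EC/- → run F
t=17: L0/L1/L2 = HG/ECF/- → run H
t=18: L0/L1/L2 = HG/ECF/- → run H
t=19: L0/L1/L2 = HG/ECF/- → run H
t=20: L0/L1/L2 = G/ECF/- → run G
t=21: L0/L1/L2 = G/ECF/- → run G
t=22: L0/L1/L2 = G/ECF/- → run G
t=23: L0/L1/L2 = G/ECF/- → run G
t=24: L0/L1/L2 = -/ECF/- → run E
t=25: L0/L1/L2 = -/ECF/- → run E
t=26: L0/L1/L2 = -/CF/- → run C
t=27: L0/L1/L2 = -/CF/- → run C
t=28: L0/L1/L2 = -/F/- → run F
t=29: L0/L1/L2 = -/F/- → run F
t=30: (idle)
t=31: (idle)
t=32: (idle)
t=33: (idle)
t=34: (idle)
t=35: (idle)
t=36: (idle)
t=37: (idle)
t=38: (idle)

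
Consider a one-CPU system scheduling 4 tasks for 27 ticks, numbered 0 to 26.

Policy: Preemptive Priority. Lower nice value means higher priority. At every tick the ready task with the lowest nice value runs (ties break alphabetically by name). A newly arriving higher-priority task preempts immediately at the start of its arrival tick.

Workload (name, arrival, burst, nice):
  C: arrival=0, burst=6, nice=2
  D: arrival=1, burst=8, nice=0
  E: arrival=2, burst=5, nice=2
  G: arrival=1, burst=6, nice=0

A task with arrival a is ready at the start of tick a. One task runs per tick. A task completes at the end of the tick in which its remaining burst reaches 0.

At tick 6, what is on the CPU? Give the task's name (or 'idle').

t=0: ready={C} → run C
t=1: ready={C,D,G} → run D
t=2: ready={C,D,E,G} → run D
t=3: ready={C,D,E,G} → run D
t=4: ready={C,D,E,G} → run D
t=5: ready={C,D,E,G} → run D
t=6: ready={C,D,E,G} → run D
t=7: ready={C,D,E,G} → run D
t=8: ready={C,D,E,G} → run D
t=9: ready={C,E,G} → run G
t=10: ready={C,E,G} → run G
t=11: ready={C,E,G} → run G
t=12: ready={C,E,G} → run G
t=13: ready={C,E,G} → run G
t=14: ready={C,E,G} → run G
t=15: ready={C,E} → run C
t=16: ready={C,E} → run C
t=17: ready={C,E} → run C
t=18: ready={C,E} → run C
t=19: ready={C,E} → run C
t=20: ready={E} → run E
t=21: ready={E} → run E
t=22: ready={E} → run E
t=23: ready={E} → run E
t=24: ready={E} → run E
t=25: (idle)
t=26: (idle)

running at tick 6 = D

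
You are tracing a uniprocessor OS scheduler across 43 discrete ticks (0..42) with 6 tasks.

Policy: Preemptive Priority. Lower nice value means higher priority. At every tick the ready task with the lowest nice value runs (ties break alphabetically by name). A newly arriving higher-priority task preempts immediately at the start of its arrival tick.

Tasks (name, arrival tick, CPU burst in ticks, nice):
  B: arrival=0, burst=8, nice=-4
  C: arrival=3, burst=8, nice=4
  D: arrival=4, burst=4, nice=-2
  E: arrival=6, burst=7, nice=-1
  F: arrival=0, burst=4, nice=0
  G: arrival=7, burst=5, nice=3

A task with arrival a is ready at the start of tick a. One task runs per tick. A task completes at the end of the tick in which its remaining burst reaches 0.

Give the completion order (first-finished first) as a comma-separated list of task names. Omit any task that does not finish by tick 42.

t=0: ready={B,F} → run B
t=1: ready={B,F} → run B
t=2: ready={B,F} → run B
t=3: ready={B,C,F} → run B
t=4: ready={B,C,D,F} → run B
t=5: ready={B,C,D,F} → run B
t=6: ready={B,C,D,E,F} → run B
t=7: ready={B,C,D,E,F,G} → run B
t=8: ready={C,D,E,F,G} → run D
t=9: ready={C,D,E,F,G} → run D
t=10: ready={C,D,E,F,G} → run D
t=11: ready={C,D,E,F,G} → run D
t=12: ready={C,E,F,G} → run E
t=13: ready={C,E,F,G} → run E
t=14: ready={C,E,F,G} → run E
t=15: ready={C,E,F,G} → run E
t=16: ready={C,E,F,G} → run E
t=17: ready={C,E,F,G} → run E
t=18: ready={C,E,F,G} → run E
t=19: ready={C,F,G} → run F
t=20: ready={C,F,G} → run F
t=21: ready={C,F,G} → run F
t=22: ready={C,F,G} → run F
t=23: ready={C,G} → run G
t=24: ready={C,G} → run G
t=25: ready={C,G} → run G
t=26: ready={C,G} → run G
t=27: ready={C,G} → run G
t=28: ready={C} → run C
t=29: ready={C} → run C
t=30: ready={C} → run C
t=31: ready={C} → run C
t=32: ready={C} → run C
t=33: ready={C} → run C
t=34: ready={C} → run C
t=35: ready={C} → run C
t=36: (idle)
t=37: (idle)
t=38: (idle)
t=39: (idle)
t=40: (idle)
t=41: (idle)
t=42: (idle)

completion order = B, D, E, F, G, C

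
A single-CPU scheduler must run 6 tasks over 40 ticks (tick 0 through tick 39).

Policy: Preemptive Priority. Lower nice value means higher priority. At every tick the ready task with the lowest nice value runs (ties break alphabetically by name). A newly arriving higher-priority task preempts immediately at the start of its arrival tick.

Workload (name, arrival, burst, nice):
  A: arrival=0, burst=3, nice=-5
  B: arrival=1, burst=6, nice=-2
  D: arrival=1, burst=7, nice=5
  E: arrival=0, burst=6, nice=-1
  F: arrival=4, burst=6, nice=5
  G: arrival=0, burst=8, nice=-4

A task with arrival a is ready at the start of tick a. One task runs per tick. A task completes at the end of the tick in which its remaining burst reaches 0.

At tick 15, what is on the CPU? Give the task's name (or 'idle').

t=0: ready={A,E,G} → run A
t=1: ready={A,B,D,E,G} → run A
t=2: ready={A,B,D,E,G} → run A
t=3: ready={B,D,E,G} → run G
t=4: ready={B,D,E,F,G} → run G
t=5: ready={B,D,E,F,G} → run G
t=6: ready={B,D,E,F,G} → run G
t=7: ready={B,D,E,F,G} → run G
t=8: ready={B,D,E,F,G} → run G
t=9: ready={B,D,E,F,G} → run G
t=10: ready={B,D,E,F,G} → run G
t=11: ready={B,D,E,F} → run B
t=12: ready={B,D,E,F} → run B
t=13: ready={B,D,E,F} → run B
t=14: ready={B,D,E,F} → run B
t=15: ready={B,D,E,F} → run B
t=16: ready={B,D,E,F} → run B
t=17: ready={D,E,F} → run E
t=18: ready={D,E,F} → run E
t=19: ready={D,E,F} → run E
t=20: ready={D,E,F} → run E
t=21: ready={D,E,F} → run E
t=22: ready={D,E,F} → run E
t=23: ready={D,F} → run D
t=24: ready={D,F} → run D
t=25: ready={D,F} → run D
t=26: ready={D,F} → run D
t=27: ready={D,F} → run D
t=28: ready={D,F} → run D
t=29: ready={D,F} → run D
t=30: ready={F} → run F
t=31: ready={F} → run F
t=32: ready={F} → run F
t=33: ready={F} → run F
t=34: ready={F} → run F
t=35: ready={F} → run F
t=36: (idle)
t=37: (idle)
t=38: (idle)
t=39: (idle)

running at tick 15 = B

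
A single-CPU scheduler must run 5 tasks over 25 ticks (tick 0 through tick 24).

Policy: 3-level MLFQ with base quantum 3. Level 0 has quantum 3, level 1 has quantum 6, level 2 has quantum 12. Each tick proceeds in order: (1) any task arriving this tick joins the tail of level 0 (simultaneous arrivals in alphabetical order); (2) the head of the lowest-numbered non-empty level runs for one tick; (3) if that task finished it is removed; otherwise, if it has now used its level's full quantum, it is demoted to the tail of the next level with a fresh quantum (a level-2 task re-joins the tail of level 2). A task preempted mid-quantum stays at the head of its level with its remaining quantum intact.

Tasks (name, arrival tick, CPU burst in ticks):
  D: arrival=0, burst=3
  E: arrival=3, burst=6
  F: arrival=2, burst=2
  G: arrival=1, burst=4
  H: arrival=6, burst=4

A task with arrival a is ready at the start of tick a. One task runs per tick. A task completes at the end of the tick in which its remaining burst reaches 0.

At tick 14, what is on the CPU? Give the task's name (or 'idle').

t=0: L0/L1/L2 = D/-/- → run D
t=1: L0/L1/L2 = DG/-/- → run D
t=2: L0/L1/L2 = DGF/-/- → run D
t=3: L0/L1/L2 = GFE/-/- → run G
t=4: L0/L1/L2 = GFE/-/- → run G
t=5: L0/L1/L2 = GFE/-/- → run G
t=6: L0/L1/L2 = FEH/G/- → run F
t=7: L0/L1/L2 = FEH/G/- → run F
t=8: L0/L1/L2 = EH/G/- → run E
t=9: L0/L1/L2 = EH/G/- → run E
t=10: L0/L1/L2 = EH/G/- → run E
t=11: L0/L1/L2 = H/GE/- → run H
t=12: L0/L1/L2 = H/GE/- → run H
t=13: L0/L1/L2 = H/GE/- → run H
t=14: L0/L1/L2 = -/GEH/- → run G
t=15: L0/L1/L2 = -/EH/- → run E
t=16: L0/L1/L2 = -/EH/- → run E
t=17: L0/L1/L2 = -/EH/- → run E
t=18: L0/L1/L2 = -/H/- → run H
t=19: (idle)
t=20: (idle)
t=21: (idle)
t=22: (idle)
t=23: (idle)
t=24: (idle)

running at tick 14 = G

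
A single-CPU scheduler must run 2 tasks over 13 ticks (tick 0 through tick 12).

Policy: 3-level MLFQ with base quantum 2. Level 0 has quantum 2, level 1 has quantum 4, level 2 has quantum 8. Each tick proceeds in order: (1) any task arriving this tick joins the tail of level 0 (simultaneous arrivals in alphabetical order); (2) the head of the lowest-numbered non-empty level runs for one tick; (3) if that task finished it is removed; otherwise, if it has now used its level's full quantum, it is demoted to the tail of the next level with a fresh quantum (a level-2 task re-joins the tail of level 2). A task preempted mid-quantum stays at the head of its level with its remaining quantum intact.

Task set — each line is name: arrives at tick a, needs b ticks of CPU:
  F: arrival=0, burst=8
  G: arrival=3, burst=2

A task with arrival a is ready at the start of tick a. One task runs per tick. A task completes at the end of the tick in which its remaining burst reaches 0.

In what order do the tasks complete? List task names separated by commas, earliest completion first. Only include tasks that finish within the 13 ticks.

t=0: L0/L1/L2 = F/-/- → run F
t=1: L0/L1/L2 = F/-/- → run F
t=2: L0/L1/L2 = -/F/- → run F
t=3: L0/L1/L2 = G/F/- → run G
t=4: L0/L1/L2 = G/F/- → run G
t=5: L0/L1/L2 = -/F/- → run F
t=6: L0/L1/L2 = -/F/- → run F
t=7: L0/L1/L2 = -/F/- → run F
t=8: L0/L1/L2 = -/-/F → run F
t=9: L0/L1/L2 = -/-/F → run F
t=10: (idle)
t=11: (idle)
t=12: (idle)

completion order = G, F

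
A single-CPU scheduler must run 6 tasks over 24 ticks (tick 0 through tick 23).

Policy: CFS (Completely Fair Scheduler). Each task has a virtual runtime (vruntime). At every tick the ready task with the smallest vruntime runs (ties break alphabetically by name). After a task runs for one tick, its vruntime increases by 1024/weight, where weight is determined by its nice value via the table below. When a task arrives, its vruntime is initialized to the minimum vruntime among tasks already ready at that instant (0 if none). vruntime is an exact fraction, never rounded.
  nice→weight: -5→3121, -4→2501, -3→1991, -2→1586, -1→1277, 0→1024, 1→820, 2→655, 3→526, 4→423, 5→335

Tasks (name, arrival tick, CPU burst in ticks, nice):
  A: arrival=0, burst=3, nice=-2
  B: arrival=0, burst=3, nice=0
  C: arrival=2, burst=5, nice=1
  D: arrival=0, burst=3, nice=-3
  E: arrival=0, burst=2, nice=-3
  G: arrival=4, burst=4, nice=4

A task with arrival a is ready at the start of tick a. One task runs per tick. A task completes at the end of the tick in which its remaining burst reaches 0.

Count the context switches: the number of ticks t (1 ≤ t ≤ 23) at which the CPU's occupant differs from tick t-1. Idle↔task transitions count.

t=0: vr[A=0 B=0 D=0 E=0] → run A
t=1: vr[A=512/793 B=0 D=0 E=0] → run B
t=2: vr[A=512/793 B=1 C=0 D=0 E=0] → run C
t=3: vr[A=512/793 B=1 C=256/205 D=0 E=0] → run D
t=4: vr[A=512/793 B=1 C=256/205 D=1024/1991 E=0 G=0] → run E
t=5: vr[A=512/793 B=1 C=256/205 D=1024/1991 E=1024/1991 G=0] → run G
t=6: vr[A=512/793 B=1 C=256/205 D=1024/1991 E=1024/1991 G=1024/423] → run D
t=7: vr[A=512/793 B=1 C=256/205 D=2048/1991 E=1024/1991 G=1024/423] → run E
t=8: vr[A=512/793 B=1 C=256/205 D=2048/1991 G=1024/423] → run A
t=9: vr[A=1024/793 B=1 C=256/205 D=2048/1991 G=1024/423] → run B
t=10: vr[A=1024/793 B=2 C=256/205 D=2048/1991 G=1024/423] → run D
t=11: vr[A=1024/793 B=2 C=256/205 G=1024/423] → run C
t=12: vr[A=1024/793 B=2 C=512/205 G=1024/423] → run A
t=13: vr[B=2 C=512/205 G=1024/423] → run B
t=14: vr[C=512/205 G=1024/423] → run G
t=15: vr[C=512/205 G=2048/423] → run C
t=16: vr[C=768/205 G=2048/423] → run C
t=17: vr[C=1024/205 G=2048/423] → run G
t=18: vr[C=1024/205 G=1024/141] → run C
t=19: vr[G=1024/141] → run G
t=20: (idle)
t=21: (idle)
t=22: (idle)
t=23: (idle)

context switches = 19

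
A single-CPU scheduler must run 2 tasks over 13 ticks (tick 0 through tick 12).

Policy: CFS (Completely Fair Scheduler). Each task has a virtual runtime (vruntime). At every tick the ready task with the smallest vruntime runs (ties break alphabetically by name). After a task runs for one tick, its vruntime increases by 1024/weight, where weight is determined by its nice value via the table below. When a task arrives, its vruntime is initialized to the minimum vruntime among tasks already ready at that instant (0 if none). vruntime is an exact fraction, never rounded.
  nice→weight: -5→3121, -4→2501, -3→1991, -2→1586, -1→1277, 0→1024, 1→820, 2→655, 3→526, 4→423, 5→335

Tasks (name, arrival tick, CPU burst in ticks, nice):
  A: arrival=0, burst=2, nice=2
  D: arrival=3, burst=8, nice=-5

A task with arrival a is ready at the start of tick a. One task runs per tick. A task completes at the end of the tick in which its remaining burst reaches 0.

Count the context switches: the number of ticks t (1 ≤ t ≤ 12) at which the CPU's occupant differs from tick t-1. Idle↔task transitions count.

context switches = 3

t=0: vr[A=0] → run A
t=1: vr[A=1024/655] → run A
t=2: (idle)
t=3: vr[D=0] → run D
t=4: vr[D=1024/3121] → run D
t=5: vr[D=2048/3121] → run D
t=6: vr[D=3072/3121] → run D
t=7: vr[D=4096/3121] → run D
t=8: vr[D=5120/3121] → run D
t=9: vr[D=6144/3121] → run D
t=10: vr[D=7168/3121] → run D
t=11: (idle)
t=12: (idle)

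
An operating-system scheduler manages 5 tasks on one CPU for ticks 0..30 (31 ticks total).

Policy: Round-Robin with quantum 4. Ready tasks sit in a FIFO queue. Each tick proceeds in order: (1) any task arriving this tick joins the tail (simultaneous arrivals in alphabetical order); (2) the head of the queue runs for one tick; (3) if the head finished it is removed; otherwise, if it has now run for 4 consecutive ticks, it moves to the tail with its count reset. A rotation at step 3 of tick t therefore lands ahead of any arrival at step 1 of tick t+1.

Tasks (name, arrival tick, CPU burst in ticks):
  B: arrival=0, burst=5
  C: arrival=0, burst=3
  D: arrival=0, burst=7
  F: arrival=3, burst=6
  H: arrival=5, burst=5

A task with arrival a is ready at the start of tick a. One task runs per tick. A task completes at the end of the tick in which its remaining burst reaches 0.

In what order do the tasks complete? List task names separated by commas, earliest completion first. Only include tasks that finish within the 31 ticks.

completion order = C, B, D, F, H

t=0: queue=[B,C,D] q_used=0 → run B
t=1: queue=[B,C,D] q_used=1 → run B
t=2: queue=[B,C,D] q_used=2 → run B
t=3: queue=[B,C,D,F] q_used=3 → run B
t=4: queue=[C,D,F,B] q_used=0 → run C
t=5: queue=[C,D,F,B,H] q_used=1 → run C
t=6: queue=[C,D,F,B,H] q_used=2 → run C
t=7: queue=[D,F,B,H] q_used=0 → run D
t=8: queue=[D,F,B,H] q_used=1 → run D
t=9: queue=[D,F,B,H] q_used=2 → run D
t=10: queue=[D,F,B,H] q_used=3 → run D
t=11: queue=[F,B,H,D] q_used=0 → run F
t=12: queue=[F,B,H,D] q_used=1 → run F
t=13: queue=[F,B,H,D] q_used=2 → run F
t=14: queue=[F,B,H,D] q_used=3 → run F
t=15: queue=[B,H,D,F] q_used=0 → run B
t=16: queue=[H,D,F] q_used=0 → run H
t=17: queue=[H,D,F] q_used=1 → run H
t=18: queue=[H,D,F] q_used=2 → run H
t=19: queue=[H,D,F] q_used=3 → run H
t=20: queue=[D,F,H] q_used=0 → run D
t=21: queue=[D,F,H] q_used=1 → run D
t=22: queue=[D,F,H] q_used=2 → run D
t=23: queue=[F,H] q_used=0 → run F
t=24: queue=[F,H] q_used=1 → run F
t=25: queue=[H] q_used=0 → run H
t=26: (idle)
t=27: (idle)
t=28: (idle)
t=29: (idle)
t=30: (idle)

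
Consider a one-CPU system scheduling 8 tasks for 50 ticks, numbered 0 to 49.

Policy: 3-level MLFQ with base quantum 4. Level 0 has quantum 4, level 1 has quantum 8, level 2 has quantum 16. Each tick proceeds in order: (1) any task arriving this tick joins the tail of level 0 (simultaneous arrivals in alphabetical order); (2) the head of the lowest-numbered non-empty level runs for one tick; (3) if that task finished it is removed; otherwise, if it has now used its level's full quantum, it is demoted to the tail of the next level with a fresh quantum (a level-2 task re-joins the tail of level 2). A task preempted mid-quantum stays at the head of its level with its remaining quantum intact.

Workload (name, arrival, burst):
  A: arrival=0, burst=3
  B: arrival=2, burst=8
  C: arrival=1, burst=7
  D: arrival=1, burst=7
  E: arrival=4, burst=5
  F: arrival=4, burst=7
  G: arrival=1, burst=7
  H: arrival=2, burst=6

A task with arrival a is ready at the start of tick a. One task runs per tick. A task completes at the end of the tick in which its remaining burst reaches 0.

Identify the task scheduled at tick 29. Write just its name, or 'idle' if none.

running at tick 29 = F

t=0: L0/L1/L2 = A/-/- → run A
t=1: L0/L1/L2 = ACDG/-/- → run A
t=2: L0/L1/L2 = ACDGBH/-/- → run A
t=3: L0/L1/L2 = CDGBH/-/- → run C
t=4: L0/L1/L2 = CDGBHEF/-/- → run C
t=5: L0/L1/L2 = CDGBHEF/-/- → run C
t=6: L0/L1/L2 = CDGBHEF/-/- → run C
t=7: L0/L1/L2 = DGBHEF/C/- → run D
t=8: L0/L1/L2 = DGBHEF/C/- → run D
t=9: L0/L1/L2 = DGBHEF/C/- → run D
t=10: L0/L1/L2 = DGBHEF/C/- → run D
t=11: L0/L1/L2 = GBHEF/CD/- → run G
t=12: L0/L1/L2 = GBHEF/CD/- → run G
t=13: L0/L1/L2 = GBHEF/CD/- → run G
t=14: L0/L1/L2 = GBHEF/CD/- → run G
t=15: L0/L1/L2 = BHEF/CDG/- → run B
t=16: L0/L1/L2 = BHEF/CDG/- → run B
t=17: L0/L1/L2 = BHEF/CDG/- → run B
t=18: L0/L1/L2 = BHEF/CDG/- → run B
t=19: L0/L1/L2 = HEF/CDGB/- → run H
t=20: L0/L1/L2 = HEF/CDGB/- → run H
t=21: L0/L1/L2 = HEF/CDGB/- → run H
t=22: L0/L1/L2 = HEF/CDGB/- → run H
t=23: L0/L1/L2 = EF/CDGBH/- → run E
t=24: L0/L1/L2 = EF/CDGBH/- → run E
t=25: L0/L1/L2 = EF/CDGBH/- → run E
t=26: L0/L1/L2 = EF/CDGBH/- → run E
t=27: L0/L1/L2 = F/CDGBHE/- → run F
t=28: L0/L1/L2 = F/CDGBHE/- → run F
t=29: L0/L1/L2 = F/CDGBHE/- → run F
t=30: L0/L1/L2 = F/CDGBHE/- → run F
t=31: L0/L1/L2 = -/CDGBHEF/- → run C
t=32: L0/L1/L2 = -/CDGBHEF/- → run C
t=33: L0/L1/L2 = -/CDGBHEF/- → run C
t=34: L0/L1/L2 = -/DGBHEF/- → run D
t=35: L0/L1/L2 = -/DGBHEF/- → run D
t=36: L0/L1/L2 = -/DGBHEF/- → run D
t=37: L0/L1/L2 = -/GBHEF/- → run G
t=38: L0/L1/L2 = -/GBHEF/- → run G
t=39: L0/L1/L2 = -/GBHEF/- → run G
t=40: L0/L1/L2 = -/BHEF/- → run B
t=41: L0/L1/L2 = -/BHEF/- → run B
t=42: L0/L1/L2 = -/BHEF/- → run B
t=43: L0/L1/L2 = -/BHEF/- → run B
t=44: L0/L1/L2 = -/HEF/- → run H
t=45: L0/L1/L2 = -/HEF/- → run H
t=46: L0/L1/L2 = -/EF/- → run E
t=47: L0/L1/L2 = -/F/- → run F
t=48: L0/L1/L2 = -/F/- → run F
t=49: L0/L1/L2 = -/F/- → run F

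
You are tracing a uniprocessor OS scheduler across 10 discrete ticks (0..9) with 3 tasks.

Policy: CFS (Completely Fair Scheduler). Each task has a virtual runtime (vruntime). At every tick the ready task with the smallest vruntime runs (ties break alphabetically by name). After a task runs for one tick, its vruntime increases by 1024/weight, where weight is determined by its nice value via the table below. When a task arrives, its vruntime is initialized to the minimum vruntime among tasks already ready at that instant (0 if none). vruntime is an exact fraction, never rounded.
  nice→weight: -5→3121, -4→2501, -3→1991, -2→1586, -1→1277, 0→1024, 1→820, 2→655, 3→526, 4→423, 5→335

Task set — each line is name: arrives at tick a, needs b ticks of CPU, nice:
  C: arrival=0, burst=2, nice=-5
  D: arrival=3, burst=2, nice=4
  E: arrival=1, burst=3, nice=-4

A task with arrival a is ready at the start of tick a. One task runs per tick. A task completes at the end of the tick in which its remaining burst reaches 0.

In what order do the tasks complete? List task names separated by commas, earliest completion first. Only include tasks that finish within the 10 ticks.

completion order = C, E, D

t=0: vr[C=0] → run C
t=1: vr[C=1024/3121 E=1024/3121] → run C
t=2: vr[E=1024/3121] → run E
t=3: vr[D=5756928/7805621 E=5756928/7805621] → run D
t=4: vr[D=10428136448/3301777683 E=5756928/7805621] → run E
t=5: vr[D=10428136448/3301777683 E=8952832/7805621] → run E
t=6: vr[D=10428136448/3301777683] → run D
t=7: (idle)
t=8: (idle)
t=9: (idle)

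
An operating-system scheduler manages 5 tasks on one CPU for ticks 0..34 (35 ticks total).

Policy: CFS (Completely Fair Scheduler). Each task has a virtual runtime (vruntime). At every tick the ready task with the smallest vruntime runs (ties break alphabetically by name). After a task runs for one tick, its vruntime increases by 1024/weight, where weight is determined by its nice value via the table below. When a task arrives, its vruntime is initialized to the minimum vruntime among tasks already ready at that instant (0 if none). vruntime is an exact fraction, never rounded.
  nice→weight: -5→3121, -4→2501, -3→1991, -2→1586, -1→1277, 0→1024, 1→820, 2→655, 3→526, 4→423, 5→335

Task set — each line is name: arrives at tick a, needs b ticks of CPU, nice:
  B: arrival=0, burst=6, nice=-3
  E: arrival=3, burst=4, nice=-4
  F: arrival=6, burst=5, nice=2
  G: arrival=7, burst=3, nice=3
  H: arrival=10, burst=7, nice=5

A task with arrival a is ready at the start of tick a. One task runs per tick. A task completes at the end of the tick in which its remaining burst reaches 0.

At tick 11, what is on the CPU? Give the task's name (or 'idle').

t=0: vr[B=0] → run B
t=1: vr[B=1024/1991] → run B
t=2: vr[B=2048/1991] → run B
t=3: vr[B=3072/1991 E=3072/1991] → run B
t=4: vr[B=4096/1991 E=3072/1991] → run E
t=5: vr[B=4096/1991 E=9721856/4979491] → run E
t=6: vr[B=4096/1991 E=11760640/4979491 F=4096/1991] → run B
t=7: vr[B=5120/1991 E=11760640/4979491 F=4096/1991 G=4096/1991] → run F
t=8: vr[B=5120/1991 E=11760640/4979491 F=4721664/1304105 G=4096/1991] → run G
t=9: vr[B=5120/1991 E=11760640/4979491 F=4721664/1304105 G=2096640/523633] → run E
t=10: vr[B=5120/1991 E=13799424/4979491 F=4721664/1304105 G=2096640/523633 H=5120/1991] → run B
t=11: vr[E=13799424/4979491 F=4721664/1304105 G=2096640/523633 H=5120/1991] → run H
t=12: vr[E=13799424/4979491 F=4721664/1304105 G=2096640/523633 H=3753984/666985] → run E
t=13: vr[F=4721664/1304105 G=2096640/523633 H=3753984/666985] → run F
t=14: vr[F=6760448/1304105 G=2096640/523633 H=3753984/666985] → run G
t=15: vr[F=6760448/1304105 G=3116032/523633 H=3753984/666985] → run F
t=16: vr[F=8799232/1304105 G=3116032/523633 H=3753984/666985] → run H
t=17: vr[F=8799232/1304105 G=3116032/523633 H=5792768/666985] → run G
t=18: vr[F=8799232/1304105 H=5792768/666985] → run F
t=19: vr[F=10838016/1304105 H=5792768/666985] → run F
t=20: vr[H=5792768/666985] → run H
t=21: vr[H=7831552/666985] → run H
t=22: vr[H=9870336/666985] → run H
t=23: vr[H=2381824/133397] → run H
t=24: vr[H=13947904/666985] → run H
t=25: (idle)
t=26: (idle)
t=27: (idle)
t=28: (idle)
t=29: (idle)
t=30: (idle)
t=31: (idle)
t=32: (idle)
t=33: (idle)
t=34: (idle)

running at tick 11 = H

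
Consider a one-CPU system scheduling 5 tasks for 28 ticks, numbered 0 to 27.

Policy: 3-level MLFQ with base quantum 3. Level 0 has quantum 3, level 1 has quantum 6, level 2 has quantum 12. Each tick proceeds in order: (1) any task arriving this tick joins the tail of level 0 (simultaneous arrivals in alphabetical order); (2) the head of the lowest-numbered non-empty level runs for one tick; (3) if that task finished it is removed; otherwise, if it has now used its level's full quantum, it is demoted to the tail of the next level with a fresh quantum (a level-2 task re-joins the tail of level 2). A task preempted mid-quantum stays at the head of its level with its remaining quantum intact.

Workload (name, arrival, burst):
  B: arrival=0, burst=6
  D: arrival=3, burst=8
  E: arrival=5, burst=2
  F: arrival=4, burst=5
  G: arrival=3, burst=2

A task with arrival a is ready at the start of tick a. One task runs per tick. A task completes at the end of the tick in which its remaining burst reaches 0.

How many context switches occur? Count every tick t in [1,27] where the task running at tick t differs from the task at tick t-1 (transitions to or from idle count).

t=0: L0/L1/L2 = B/-/- → run B
t=1: L0/L1/L2 = B/-/- → run B
t=2: L0/L1/L2 = B/-/- → run B
t=3: L0/L1/L2 = DG/B/- → run D
t=4: L0/L1/L2 = DGF/B/- → run D
t=5: L0/L1/L2 = DGFE/B/- → run D
t=6: L0/L1/L2 = GFE/BD/- → run G
t=7: L0/L1/L2 = GFE/BD/- → run G
t=8: L0/L1/L2 = FE/BD/- → run F
t=9: L0/L1/L2 = FE/BD/- → run F
t=10: L0/L1/L2 = FE/BD/- → run F
t=11: L0/L1/L2 = E/BDF/- → run E
t=12: L0/L1/L2 = E/BDF/- → run E
t=13: L0/L1/L2 = -/BDF/- → run B
t=14: L0/L1/L2 = -/BDF/- → run B
t=15: L0/L1/L2 = -/BDF/- → run B
t=16: L0/L1/L2 = -/DF/- → run D
t=17: L0/L1/L2 = -/DF/- → run D
t=18: L0/L1/L2 = -/DF/- → run D
t=19: L0/L1/L2 = -/DF/- → run D
t=20: L0/L1/L2 = -/DF/- → run D
t=21: L0/L1/L2 = -/F/- → run F
t=22: L0/L1/L2 = -/F/- → run F
t=23: (idle)
t=24: (idle)
t=25: (idle)
t=26: (idle)
t=27: (idle)

context switches = 8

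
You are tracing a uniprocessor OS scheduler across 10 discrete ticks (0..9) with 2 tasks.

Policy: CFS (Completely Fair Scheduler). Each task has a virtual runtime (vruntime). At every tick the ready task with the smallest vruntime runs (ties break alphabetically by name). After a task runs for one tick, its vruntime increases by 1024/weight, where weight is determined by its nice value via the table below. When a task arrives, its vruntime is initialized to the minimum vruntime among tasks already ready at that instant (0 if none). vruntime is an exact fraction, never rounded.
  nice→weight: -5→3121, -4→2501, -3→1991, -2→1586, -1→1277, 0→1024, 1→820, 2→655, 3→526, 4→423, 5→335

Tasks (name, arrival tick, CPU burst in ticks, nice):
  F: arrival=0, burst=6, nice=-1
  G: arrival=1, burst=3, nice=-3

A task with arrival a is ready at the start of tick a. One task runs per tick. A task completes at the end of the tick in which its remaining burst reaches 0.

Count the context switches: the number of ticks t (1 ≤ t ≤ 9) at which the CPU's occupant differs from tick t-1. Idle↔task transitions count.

context switches = 5

t=0: vr[F=0] → run F
t=1: vr[F=1024/1277 G=1024/1277] → run F
t=2: vr[F=2048/1277 G=1024/1277] → run G
t=3: vr[F=2048/1277 G=3346432/2542507] → run G
t=4: vr[F=2048/1277 G=4654080/2542507] → run F
t=5: vr[F=3072/1277 G=4654080/2542507] → run G
t=6: vr[F=3072/1277] → run F
t=7: vr[F=4096/1277] → run F
t=8: vr[F=5120/1277] → run F
t=9: (idle)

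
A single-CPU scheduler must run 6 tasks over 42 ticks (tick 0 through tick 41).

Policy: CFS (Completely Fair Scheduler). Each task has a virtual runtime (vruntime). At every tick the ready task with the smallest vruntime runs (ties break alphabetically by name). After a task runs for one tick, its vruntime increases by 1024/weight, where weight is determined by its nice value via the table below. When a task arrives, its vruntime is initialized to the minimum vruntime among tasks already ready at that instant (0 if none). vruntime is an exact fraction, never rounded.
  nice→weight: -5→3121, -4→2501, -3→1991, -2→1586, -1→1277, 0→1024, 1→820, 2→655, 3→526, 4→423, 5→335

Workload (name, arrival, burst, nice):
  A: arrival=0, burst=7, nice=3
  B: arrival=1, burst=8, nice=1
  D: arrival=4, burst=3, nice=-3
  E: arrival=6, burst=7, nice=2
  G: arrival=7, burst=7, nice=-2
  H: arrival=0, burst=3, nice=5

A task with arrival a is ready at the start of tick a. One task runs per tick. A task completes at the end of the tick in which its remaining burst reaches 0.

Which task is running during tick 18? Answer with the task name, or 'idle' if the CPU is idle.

t=0: vr[A=0 H=0] → run A
t=1: vr[A=512/263 B=0 H=0] → run B
t=2: vr[A=512/263 B=256/205 H=0] → run H
t=3: vr[A=512/263 B=256/205 H=1024/335] → run B
t=4: vr[A=512/263 B=512/205 D=512/263 H=1024/335] → run A
t=5: vr[A=1024/263 B=512/205 D=512/263 H=1024/335] → run D
t=6: vr[A=1024/263 B=512/205 D=1288704/523633 E=1288704/523633 H=1024/335] → run D
t=7: vr[A=1024/263 B=512/205 D=1558016/523633 E=1288704/523633 G=1288704/523633 H=1024/335] → run E
t=8: vr[A=1024/263 B=512/205 D=1558016/523633 E=1380301312/342979615 G=1288704/523633 H=1024/335] → run G
t=9: vr[A=1024/263 B=512/205 D=1558016/523633 E=1380301312/342979615 G=1290042368/415240969 H=1024/335] → run B
t=10: vr[A=1024/263 B=768/205 D=1558016/523633 E=1380301312/342979615 G=1290042368/415240969 H=1024/335] → run D
t=11: vr[A=1024/263 B=768/205 E=1380301312/342979615 G=1290042368/415240969 H=1024/335] → run H
t=12: vr[A=1024/263 B=768/205 E=1380301312/342979615 G=1290042368/415240969 H=2048/335] → run G
t=13: vr[A=1024/263 B=768/205 E=1380301312/342979615 G=1558142464/415240969 H=2048/335] → run B
t=14: vr[A=1024/263 B=1024/205 E=1380301312/342979615 G=1558142464/415240969 H=2048/335] → run G
t=15: vr[A=1024/263 B=1024/205 E=1380301312/342979615 G=1826242560/415240969 H=2048/335] → run A
t=16: vr[A=1536/263 B=1024/205 E=1380301312/342979615 G=1826242560/415240969 H=2048/335] → run E
t=17: vr[A=1536/263 B=1024/205 E=1916501504/342979615 G=1826242560/415240969 H=2048/335] → run G
t=18: vr[A=1536/263 B=1024/205 E=1916501504/342979615 G=2094342656/415240969 H=2048/335] → run B
t=19: vr[A=1536/263 B=256/41 E=1916501504/342979615 G=2094342656/415240969 H=2048/335] → run G
t=20: vr[A=1536/263 B=256/41 E=1916501504/342979615 G=2362442752/415240969 H=2048/335] → run E
t=21: vr[A=1536/263 B=256/41 E=2452701696/342979615 G=2362442752/415240969 H=2048/335] → run G
t=22: vr[A=1536/263 B=256/41 E=2452701696/342979615 G=2630542848/415240969 H=2048/335] → run A
t=23: vr[A=2048/263 B=256/41 E=2452701696/342979615 G=2630542848/415240969 H=2048/335] → run H
t=24: vr[A=2048/263 B=256/41 E=2452701696/342979615 G=2630542848/415240969] → run B
t=25: vr[A=2048/263 B=1536/205 E=2452701696/342979615 G=2630542848/415240969] → run G
t=26: vr[A=2048/263 B=1536/205 E=2452701696/342979615] → run E
t=27: vr[A=2048/263 B=1536/205 E=2988901888/342979615] → run B
t=28: vr[A=2048/263 B=1792/205 E=2988901888/342979615] → run A
t=29: vr[A=2560/263 B=1792/205 E=2988901888/342979615] → run E
t=30: vr[A=2560/263 B=1792/205 E=705020416/68595923] → run B
t=31: vr[A=2560/263 E=705020416/68595923] → run A
t=32: vr[A=3072/263 E=705020416/68595923] → run E
t=33: vr[A=3072/263 E=4061302272/342979615] → run A
t=34: vr[E=4061302272/342979615] → run E
t=35: (idle)
t=36: (idle)
t=37: (idle)
t=38: (idle)
t=39: (idle)
t=40: (idle)
t=41: (idle)

running at tick 18 = B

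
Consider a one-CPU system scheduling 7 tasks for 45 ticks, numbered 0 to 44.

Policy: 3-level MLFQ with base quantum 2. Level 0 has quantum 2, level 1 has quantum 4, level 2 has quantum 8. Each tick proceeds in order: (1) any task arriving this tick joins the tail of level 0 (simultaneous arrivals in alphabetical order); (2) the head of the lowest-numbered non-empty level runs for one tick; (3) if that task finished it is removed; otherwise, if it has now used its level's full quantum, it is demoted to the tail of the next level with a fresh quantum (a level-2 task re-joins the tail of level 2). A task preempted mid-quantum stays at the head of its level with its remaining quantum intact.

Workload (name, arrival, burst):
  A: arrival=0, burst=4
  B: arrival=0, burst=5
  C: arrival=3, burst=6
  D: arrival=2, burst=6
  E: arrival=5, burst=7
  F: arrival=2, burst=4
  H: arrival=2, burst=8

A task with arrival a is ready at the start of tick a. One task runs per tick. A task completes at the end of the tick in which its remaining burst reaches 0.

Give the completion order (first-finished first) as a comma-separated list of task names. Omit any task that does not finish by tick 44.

t=0: L0/L1/L2 = AB/-/- → run A
t=1: L0/L1/L2 = AB/-/- → run A
t=2: L0/L1/L2 = BDFH/A/- → run B
t=3: L0/L1/L2 = BDFHC/A/- → run B
t=4: L0/L1/L2 = DFHC/AB/- → run D
t=5: L0/L1/L2 = DFHCE/AB/- → run D
t=6: L0/L1/L2 = FHCE/ABD/- → run F
t=7: L0/L1/L2 = FHCE/ABD/- → run F
t=8: L0/L1/L2 = HCE/ABDF/- → run H
t=9: L0/L1/L2 = HCE/ABDF/- → run H
t=10: L0/L1/L2 = CE/ABDFH/- → run C
t=11: L0/L1/L2 = CE/ABDFH/- → run C
t=12: L0/L1/L2 = E/ABDFHC/- → run E
t=13: L0/L1/L2 = E/ABDFHC/- → run E
t=14: L0/L1/L2 = -/ABDFHCE/- → run A
t=15: L0/L1/L2 = -/ABDFHCE/- → run A
t=16: L0/L1/L2 = -/BDFHCE/- → run B
t=17: L0/L1/L2 = -/BDFHCE/- → run B
t=18: L0/L1/L2 = -/BDFHCE/- → run B
t=19: L0/L1/L2 = -/DFHCE/- → run D
t=20: L0/L1/L2 = -/DFHCE/- → run D
t=21: L0/L1/L2 = -/DFHCE/- → run D
t=22: L0/L1/L2 = -/DFHCE/- → run D
t=23: L0/L1/L2 = -/FHCE/- → run F
t=24: L0/L1/L2 = -/FHCE/- → run F
t=25: L0/L1/L2 = -/HCE/- → run H
t=26: L0/L1/L2 = -/HCE/- → run H
t=27: L0/L1/L2 = -/HCE/- → run H
t=28: L0/L1/L2 = -/HCE/- → run H
t=29: L0/L1/L2 = -/CE/H → run C
t=30: L0/L1/L2 = -/CE/H → run C
t=31: L0/L1/L2 = -/CE/H → run C
t=32: L0/L1/L2 = -/CE/H → run C
t=33: L0/L1/L2 = -/E/H → run E
t=34: L0/L1/L2 = -/E/H → run E
t=35: L0/L1/L2 = -/E/H → run E
t=36: L0/L1/L2 = -/E/H → run E
t=37: L0/L1/L2 = -/-/HE → run H
t=38: L0/L1/L2 = -/-/HE → run H
t=39: L0/L1/L2 = -/-/E → run E
t=40: (idle)
t=41: (idle)
t=42: (idle)
t=43: (idle)
t=44: (idle)

completion order = A, B, D, F, C, H, E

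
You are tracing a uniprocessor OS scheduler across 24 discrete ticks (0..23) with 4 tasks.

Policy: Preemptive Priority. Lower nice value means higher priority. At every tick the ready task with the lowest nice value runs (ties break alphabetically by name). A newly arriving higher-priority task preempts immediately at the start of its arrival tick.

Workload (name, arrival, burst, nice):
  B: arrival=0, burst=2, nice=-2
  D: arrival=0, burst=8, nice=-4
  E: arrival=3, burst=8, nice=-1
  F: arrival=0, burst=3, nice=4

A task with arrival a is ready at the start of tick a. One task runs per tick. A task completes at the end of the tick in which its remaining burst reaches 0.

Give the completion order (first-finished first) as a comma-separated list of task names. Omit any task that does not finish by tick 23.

completion order = D, B, E, F

t=0: ready={B,D,F} → run D
t=1: ready={B,D,F} → run D
t=2: ready={B,D,F} → run D
t=3: ready={B,D,E,F} → run D
t=4: ready={B,D,E,F} → run D
t=5: ready={B,D,E,F} → run D
t=6: ready={B,D,E,F} → run D
t=7: ready={B,D,E,F} → run D
t=8: ready={B,E,F} → run B
t=9: ready={B,E,F} → run B
t=10: ready={E,F} → run E
t=11: ready={E,F} → run E
t=12: ready={E,F} → run E
t=13: ready={E,F} → run E
t=14: ready={E,F} → run E
t=15: ready={E,F} → run E
t=16: ready={E,F} → run E
t=17: ready={E,F} → run E
t=18: ready={F} → run F
t=19: ready={F} → run F
t=20: ready={F} → run F
t=21: (idle)
t=22: (idle)
t=23: (idle)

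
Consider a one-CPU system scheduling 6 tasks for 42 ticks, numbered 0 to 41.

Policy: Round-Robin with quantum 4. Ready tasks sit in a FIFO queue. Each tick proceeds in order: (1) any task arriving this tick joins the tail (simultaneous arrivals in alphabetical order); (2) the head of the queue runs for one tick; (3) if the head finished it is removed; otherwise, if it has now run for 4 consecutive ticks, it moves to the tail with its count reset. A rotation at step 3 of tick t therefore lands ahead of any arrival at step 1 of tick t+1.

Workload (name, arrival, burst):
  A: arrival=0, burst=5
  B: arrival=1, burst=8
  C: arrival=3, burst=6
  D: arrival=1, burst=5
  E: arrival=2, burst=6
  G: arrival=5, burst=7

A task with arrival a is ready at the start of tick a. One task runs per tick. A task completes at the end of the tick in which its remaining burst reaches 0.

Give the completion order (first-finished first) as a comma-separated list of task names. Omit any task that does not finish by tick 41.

completion order = A, B, D, E, C, G

t=0: queue=[A] q_used=0 → run A
t=1: queue=[A,B,D] q_used=1 → run A
t=2: queue=[A,B,D,E] q_used=2 → run A
t=3: queue=[A,B,D,E,C] q_used=3 → run A
t=4: queue=[B,D,E,C,A] q_used=0 → run B
t=5: queue=[B,D,E,C,A,G] q_used=1 → run B
t=6: queue=[B,D,E,C,A,G] q_used=2 → run B
t=7: queue=[B,D,E,C,A,G] q_used=3 → run B
t=8: queue=[D,E,C,A,G,B] q_used=0 → run D
t=9: queue=[D,E,C,A,G,B] q_used=1 → run D
t=10: queue=[D,E,C,A,G,B] q_used=2 → run D
t=11: queue=[D,E,C,A,G,B] q_used=3 → run D
t=12: queue=[E,C,A,G,B,D] q_used=0 → run E
t=13: queue=[E,C,A,G,B,D] q_used=1 → run E
t=14: queue=[E,C,A,G,B,D] q_used=2 → run E
t=15: queue=[E,C,A,G,B,D] q_used=3 → run E
t=16: queue=[C,A,G,B,D,E] q_used=0 → run C
t=17: queue=[C,A,G,B,D,E] q_used=1 → run C
t=18: queue=[C,A,G,B,D,E] q_used=2 → run C
t=19: queue=[C,A,G,B,D,E] q_used=3 → run C
t=20: queue=[A,G,B,D,E,C] q_used=0 → run A
t=21: queue=[G,B,D,E,C] q_used=0 → run G
t=22: queue=[G,B,D,E,C] q_used=1 → run G
t=23: queue=[G,B,D,E,C] q_used=2 → run G
t=24: queue=[G,B,D,E,C] q_used=3 → run G
t=25: queue=[B,D,E,C,G] q_used=0 → run B
t=26: queue=[B,D,E,C,G] q_used=1 → run B
t=27: queue=[B,D,E,C,G] q_used=2 → run B
t=28: queue=[B,D,E,C,G] q_used=3 → run B
t=29: queue=[D,E,C,G] q_used=0 → run D
t=30: queue=[E,C,G] q_used=0 → run E
t=31: queue=[E,C,G] q_used=1 → run E
t=32: queue=[C,G] q_used=0 → run C
t=33: queue=[C,G] q_used=1 → run C
t=34: queue=[G] q_used=0 → run G
t=35: queue=[G] q_used=1 → run G
t=36: queue=[G] q_used=2 → run G
t=37: (idle)
t=38: (idle)
t=39: (idle)
t=40: (idle)
t=41: (idle)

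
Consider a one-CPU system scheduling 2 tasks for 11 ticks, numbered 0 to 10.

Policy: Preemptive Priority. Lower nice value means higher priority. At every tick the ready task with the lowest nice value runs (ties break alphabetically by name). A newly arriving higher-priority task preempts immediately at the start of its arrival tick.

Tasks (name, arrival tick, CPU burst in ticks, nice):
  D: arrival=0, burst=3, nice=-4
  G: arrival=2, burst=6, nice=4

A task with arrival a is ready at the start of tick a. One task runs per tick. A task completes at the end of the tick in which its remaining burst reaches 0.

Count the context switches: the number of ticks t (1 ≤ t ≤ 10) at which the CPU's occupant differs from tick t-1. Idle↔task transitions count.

context switches = 2

t=0: ready={D} → run D
t=1: ready={D} → run D
t=2: ready={D,G} → run D
t=3: ready={G} → run G
t=4: ready={G} → run G
t=5: ready={G} → run G
t=6: ready={G} → run G
t=7: ready={G} → run G
t=8: ready={G} → run G
t=9: (idle)
t=10: (idle)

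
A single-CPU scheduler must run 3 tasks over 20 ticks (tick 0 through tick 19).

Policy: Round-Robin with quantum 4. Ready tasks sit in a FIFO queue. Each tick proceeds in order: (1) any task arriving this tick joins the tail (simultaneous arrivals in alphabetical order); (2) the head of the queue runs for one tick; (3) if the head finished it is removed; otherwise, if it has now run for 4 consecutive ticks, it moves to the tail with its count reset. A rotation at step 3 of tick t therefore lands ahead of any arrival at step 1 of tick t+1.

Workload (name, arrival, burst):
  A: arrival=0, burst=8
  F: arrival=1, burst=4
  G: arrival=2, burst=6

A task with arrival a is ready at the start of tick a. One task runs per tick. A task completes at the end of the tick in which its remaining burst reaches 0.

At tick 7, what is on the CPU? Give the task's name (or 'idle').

running at tick 7 = F

t=0: queue=[A] q_used=0 → run A
t=1: queue=[A,F] q_used=1 → run A
t=2: queue=[A,F,G] q_used=2 → run A
t=3: queue=[A,F,G] q_used=3 → run A
t=4: queue=[F,G,A] q_used=0 → run F
t=5: queue=[F,G,A] q_used=1 → run F
t=6: queue=[F,G,A] q_used=2 → run F
t=7: queue=[F,G,A] q_used=3 → run F
t=8: queue=[G,A] q_used=0 → run G
t=9: queue=[G,A] q_used=1 → run G
t=10: queue=[G,A] q_used=2 → run G
t=11: queue=[G,A] q_used=3 → run G
t=12: queue=[A,G] q_used=0 → run A
t=13: queue=[A,G] q_used=1 → run A
t=14: queue=[A,G] q_used=2 → run A
t=15: queue=[A,G] q_used=3 → run A
t=16: queue=[G] q_used=0 → run G
t=17: queue=[G] q_used=1 → run G
t=18: (idle)
t=19: (idle)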